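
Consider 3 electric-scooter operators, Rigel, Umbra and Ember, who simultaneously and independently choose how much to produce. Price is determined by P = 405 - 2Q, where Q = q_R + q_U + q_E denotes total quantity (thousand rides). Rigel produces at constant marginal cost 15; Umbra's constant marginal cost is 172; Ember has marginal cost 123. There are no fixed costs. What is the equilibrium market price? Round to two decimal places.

178.75

Rigel's profit: π_R = (405 - 2Q)q_R - (15q_R). Setting ∂π_R/∂q_R = 0: 390 - 4q_R - 2(q_U + q_E) = 0.
Umbra's first-order condition: 233 - 4q_U - 2(q_R + q_E) = 0.
Ember's first-order condition: 282 - 4q_E - 2(q_R + q_U) = 0.
Summing all 3 equations gives 905 − 8Q = 0, hence Q = 905/8.
Back-substituting: q_R = (390 − 905/4)/2 = 655/8, q_U = (233 − 905/4)/2 = 27/8, q_E = (282 − 905/4)/2 = 223/8.
Total output Q = 905/8, so price P = 405 - 2·(905/8) = 715/4.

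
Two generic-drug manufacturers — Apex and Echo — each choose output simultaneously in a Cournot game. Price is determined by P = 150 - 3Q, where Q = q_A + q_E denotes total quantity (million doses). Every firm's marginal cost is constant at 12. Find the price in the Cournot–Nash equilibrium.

A representative firm's profit is π_i = q_i(150 - 3Q) - 12q_i.
First-order condition (treating rivals' output as given): 138 - 6q_i - 3q_j = 0.
By symmetry each firm produces the same amount; substituting q_j = q_i yields q_i = 138/9 = 46/3.
Total output Q = 92/3, so price P = 150 - 3·(92/3) = 58.

58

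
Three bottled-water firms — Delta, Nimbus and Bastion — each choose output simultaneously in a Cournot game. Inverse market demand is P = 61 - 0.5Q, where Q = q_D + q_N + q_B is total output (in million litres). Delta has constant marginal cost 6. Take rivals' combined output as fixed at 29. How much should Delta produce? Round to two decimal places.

With rivals' combined output fixed at 29, Delta's profit is π_D = (61 - (1/2)·29 - (1/2)q_D)q_D - (6q_D) = (93/2 - (1/2)q_D)q_D - (6q_D).
∂π_D/∂q_D = 81/2 - q_D = 0, so q_D = 81/2.

40.50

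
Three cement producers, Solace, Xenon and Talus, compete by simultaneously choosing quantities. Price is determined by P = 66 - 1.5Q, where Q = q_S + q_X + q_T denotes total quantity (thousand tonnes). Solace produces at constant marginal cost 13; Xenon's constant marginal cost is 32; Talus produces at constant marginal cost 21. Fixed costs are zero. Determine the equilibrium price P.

Solace's profit: π_S = (66 - 1.5Q)q_S - (13q_S). Setting ∂π_S/∂q_S = 0: 53 - 3q_S - (3/2)(q_X + q_T) = 0.
Xenon's profit: π_X = (66 - 1.5Q)q_X - (32q_X). Setting ∂π_X/∂q_X = 0: 34 - 3q_X - (3/2)(q_S + q_T) = 0.
Talus's profit: π_T = (66 - 1.5Q)q_T - (21q_T). Setting ∂π_T/∂q_T = 0: 45 - 3q_T - (3/2)(q_S + q_X) = 0.
Summing all 3 equations gives 132 − 6Q = 0, hence Q = 22.
Back-substituting: q_S = (53 − 33)/(3/2) = 40/3, q_X = (34 − 33)/(3/2) = 2/3, q_T = (45 − 33)/(3/2) = 8.
Total output Q = 22, so price P = 66 - (3/2)·22 = 33.

33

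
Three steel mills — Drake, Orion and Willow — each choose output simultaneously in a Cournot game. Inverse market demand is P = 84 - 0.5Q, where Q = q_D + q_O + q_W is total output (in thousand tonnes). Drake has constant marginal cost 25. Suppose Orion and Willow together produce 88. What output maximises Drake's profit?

15

With rivals' combined output fixed at 88, Drake's profit is π_D = (84 - (1/2)·88 - (1/2)q_D)q_D - (25q_D) = (40 - (1/2)q_D)q_D - (25q_D).
∂π_D/∂q_D = 15 - q_D = 0, so q_D = 15.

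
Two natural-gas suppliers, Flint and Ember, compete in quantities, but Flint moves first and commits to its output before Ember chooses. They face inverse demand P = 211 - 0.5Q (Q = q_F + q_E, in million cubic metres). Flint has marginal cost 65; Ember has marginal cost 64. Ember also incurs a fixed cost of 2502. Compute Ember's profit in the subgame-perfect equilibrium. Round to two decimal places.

The follower Ember best-responds to any q_F: π_E = (211 - 0.5Q)q_E - 64q_E.
∂π_E/∂q_E = 147 - (1/2)q_F - q_E = 0 gives the reaction function q_E = (147 - (1/2)q_F).
Flint substitutes q_E(q_F) into its own profit: π_F = q_F(211 - (1/2)q_F - (147 - (1/2)q_F)/2) - 65q_F = (275/2 - (1/4)q_F)q_F - 65q_F.
Maximising: ∂π_F/∂q_F = 145/2 - (1/2)q_F = 0, giving q_F = 145.
Then q_E = (147 - (1/2)·145) = 149/2.
Price P = 211 - (1/2)·(439/2) = 405/4.
Ember's profit: (405/4 - 64)·(149/2) - 2502 = 273.1250.

273.13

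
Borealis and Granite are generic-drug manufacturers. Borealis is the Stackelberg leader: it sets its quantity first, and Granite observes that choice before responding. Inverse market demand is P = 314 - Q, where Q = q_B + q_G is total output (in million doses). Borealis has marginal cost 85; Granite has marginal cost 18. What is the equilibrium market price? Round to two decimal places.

Solve by backward induction. Given q_B, the follower Granite maximises π_G = (314 - q_B - q_G)q_G - 18q_G.
∂π_G/∂q_G = 296 - q_B - 2q_G = 0 gives the reaction function q_G = (296 - q_B)/2.
Borealis substitutes q_G(q_B) into its own profit: π_B = q_B(314 - q_B - (296 - q_B)/2) - 85q_B = (166 - (1/2)q_B)q_B - 85q_B.
Leader FOC: 81 - q_B = 0, so q_B = 81.
Then q_G = (296 - 81)/2 = 215/2.
Total output Q = 377/2, so price P = 314 - 377/2 = 251/2.

125.50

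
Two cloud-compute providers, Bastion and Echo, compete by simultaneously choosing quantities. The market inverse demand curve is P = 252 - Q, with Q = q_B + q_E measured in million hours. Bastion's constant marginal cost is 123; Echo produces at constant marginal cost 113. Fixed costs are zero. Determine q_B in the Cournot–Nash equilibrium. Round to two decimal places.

39.67

Bastion's profit: π_B = (252 - Q)q_B - (123q_B). Setting ∂π_B/∂q_B = 0: 129 - 2q_B - (q_E) = 0.
Echo's profit: π_E = (252 - Q)q_E - (113q_E). Setting ∂π_E/∂q_E = 0: 139 - 2q_E - (q_B) = 0.
So q_B = (129 - q_E)/2 and q_E = (139 - q_B)/2.
Solving the pair: q_B = 119/3, q_E = 149/3.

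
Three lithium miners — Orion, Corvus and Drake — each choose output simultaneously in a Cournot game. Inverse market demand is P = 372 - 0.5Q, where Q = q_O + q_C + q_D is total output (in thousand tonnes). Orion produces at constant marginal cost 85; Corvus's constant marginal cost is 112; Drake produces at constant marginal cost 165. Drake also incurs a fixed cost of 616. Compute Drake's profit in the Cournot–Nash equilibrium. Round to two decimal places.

Orion's profit: π_O = (372 - 0.5Q)q_O - (85q_O). Setting ∂π_O/∂q_O = 0: 287 - q_O - (1/2)(q_C + q_D) = 0.
Corvus's first-order condition: 260 - q_C - (1/2)(q_O + q_D) = 0.
Drake's profit: π_D = (372 - 0.5Q)q_D - (165q_D). Setting ∂π_D/∂q_D = 0: 207 - q_D - (1/2)(q_O + q_C) = 0.
Summing all 3 equations gives 754 − 2Q = 0, hence Q = 377.
Back-substituting: q_O = (287 − 377/2)/(1/2) = 197, q_C = (260 − 377/2)/(1/2) = 143, q_D = (207 − 377/2)/(1/2) = 37.
Price P = 372 - (1/2)·377 = 367/2.
Drake's profit: (367/2 - 165)·37 - 616 = 137/2.

68.50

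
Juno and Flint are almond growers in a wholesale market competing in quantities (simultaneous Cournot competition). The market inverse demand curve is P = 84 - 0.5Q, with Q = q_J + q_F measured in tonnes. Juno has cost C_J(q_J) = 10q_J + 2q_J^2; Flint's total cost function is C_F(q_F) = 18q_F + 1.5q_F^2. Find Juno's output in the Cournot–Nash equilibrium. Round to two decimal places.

Juno's profit: π_J = (84 - 0.5Q)q_J - (10q_J + 2q_J²). Setting ∂π_J/∂q_J = 0: 74 - 5q_J - (1/2)(q_F) = 0.
Flint's profit: π_F = (84 - 0.5Q)q_F - (18q_F + (3/2)q_F²). Setting ∂π_F/∂q_F = 0: 66 - 4q_F - (1/2)(q_J) = 0.
Rearranging gives the reaction functions q_J = (74 - (1/2)q_F)/5 and q_F = (66 - (1/2)q_J)/4.
Solving the pair: q_J = 1052/79, q_F = 1172/79.

13.32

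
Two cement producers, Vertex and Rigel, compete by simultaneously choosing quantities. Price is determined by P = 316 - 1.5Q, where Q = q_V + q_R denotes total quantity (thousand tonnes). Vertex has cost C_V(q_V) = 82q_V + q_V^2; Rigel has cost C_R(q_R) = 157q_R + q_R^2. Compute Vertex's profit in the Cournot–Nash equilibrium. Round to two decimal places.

4191.24

Vertex's profit: π_V = (316 - 1.5Q)q_V - (82q_V + q_V²). Setting ∂π_V/∂q_V = 0: 234 - 5q_V - (3/2)(q_R) = 0.
Rigel's profit: π_R = (316 - 1.5Q)q_R - (157q_R + q_R²). Setting ∂π_R/∂q_R = 0: 159 - 5q_R - (3/2)(q_V) = 0.
So q_V = (234 - (3/2)q_R)/5 and q_R = (159 - (3/2)q_V)/5.
Substituting one into the other gives q_V = 40.9451 and q_R = 1776/91.
Price P = 316 - (3/2)·(786/13) = 225.3077.
Vertex's profit: 225.3077·40.9451 - 82·40.9451 - 40.9451² = 4191.2438.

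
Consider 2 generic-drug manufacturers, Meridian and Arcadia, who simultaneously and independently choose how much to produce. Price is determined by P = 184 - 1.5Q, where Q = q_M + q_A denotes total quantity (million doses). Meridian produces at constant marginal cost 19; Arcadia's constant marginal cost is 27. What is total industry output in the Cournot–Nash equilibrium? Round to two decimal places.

Meridian's profit: π_M = (184 - 1.5Q)q_M - (19q_M). Setting ∂π_M/∂q_M = 0: 165 - 3q_M - (3/2)(q_A) = 0.
Arcadia's first-order condition: 157 - 3q_A - (3/2)(q_M) = 0.
So q_M = (165 - (3/2)q_A)/3 and q_A = (157 - (3/2)q_M)/3.
Substituting one into the other gives q_M = 346/9 and q_A = 298/9.
Total output Q = 346/9 + 298/9 = 644/9.

71.56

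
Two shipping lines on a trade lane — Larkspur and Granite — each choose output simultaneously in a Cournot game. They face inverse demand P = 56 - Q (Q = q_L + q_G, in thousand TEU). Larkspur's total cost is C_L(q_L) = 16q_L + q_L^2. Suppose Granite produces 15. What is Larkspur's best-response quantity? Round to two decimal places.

6.25

With the rival's output fixed at 15, Larkspur's profit is π_L = (56 - 15 - q_L)q_L - (16q_L + q_L²) = (41 - q_L)q_L - (16q_L + q_L²).
∂π_L/∂q_L = 25 - 4q_L = 0, so q_L = 25/4.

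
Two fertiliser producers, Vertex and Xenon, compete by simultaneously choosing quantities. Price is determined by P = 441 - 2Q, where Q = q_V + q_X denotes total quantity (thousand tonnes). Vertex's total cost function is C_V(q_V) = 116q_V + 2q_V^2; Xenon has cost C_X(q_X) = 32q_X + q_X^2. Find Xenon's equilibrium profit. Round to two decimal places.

Vertex's profit: π_V = (441 - 2Q)q_V - (116q_V + 2q_V²). Setting ∂π_V/∂q_V = 0: 325 - 8q_V - 2(q_X) = 0.
Xenon's profit: π_X = (441 - 2Q)q_X - (32q_X + q_X²). Setting ∂π_X/∂q_X = 0: 409 - 6q_X - 2(q_V) = 0.
Best responses: q_V = (325 - 2q_X)/8, q_X = (409 - 2q_V)/6.
Solving the pair: q_V = 283/11, q_X = 1311/22.
Price P = 441 - 2·(1877/22) = 270.3636.
Xenon's profit: 270.3636·(1311/22) - 32·(1311/22) - (1311/22)² = 10653.2293.

10653.23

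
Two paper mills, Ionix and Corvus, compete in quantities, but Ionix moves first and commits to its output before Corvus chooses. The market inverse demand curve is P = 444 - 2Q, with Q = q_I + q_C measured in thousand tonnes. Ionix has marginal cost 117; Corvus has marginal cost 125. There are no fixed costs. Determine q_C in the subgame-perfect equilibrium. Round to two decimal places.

Solve by backward induction. Given q_I, the follower Corvus maximises π_C = (444 - 2q_I - 2q_C)q_C - 125q_C.
Follower FOC: 319 - 2q_I - 4q_C = 0, so q_C(q_I) = (319 - 2q_I)/4.
Ionix substitutes q_C(q_I) into its own profit: π_I = q_I(444 - 2q_I - (319 - 2q_I)/2) - 117q_I = (569/2 - q_I)q_I - 117q_I.
The leader's first-order condition 335/2 - 2q_I = 0 yields q_I = 335/4.
Then q_C = (319 - 2·(335/4))/4 = 303/8.

37.88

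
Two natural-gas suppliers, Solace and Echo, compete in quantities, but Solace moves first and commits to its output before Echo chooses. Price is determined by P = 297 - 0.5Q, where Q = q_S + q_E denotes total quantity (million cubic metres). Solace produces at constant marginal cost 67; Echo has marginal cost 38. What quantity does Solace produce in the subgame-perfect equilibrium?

201

Solve by backward induction. Given q_S, the follower Echo maximises π_E = (297 - (1/2)q_S - (1/2)q_E)q_E - 38q_E.
Follower FOC: 259 - (1/2)q_S - q_E = 0, so q_E(q_S) = (259 - (1/2)q_S).
Solace substitutes q_E(q_S) into its own profit: π_S = q_S(297 - (1/2)q_S - (259 - (1/2)q_S)/2) - 67q_S = (335/2 - (1/4)q_S)q_S - 67q_S.
Maximising: ∂π_S/∂q_S = 201/2 - (1/2)q_S = 0, giving q_S = 201.
Then q_E = (259 - (1/2)·201) = 317/2.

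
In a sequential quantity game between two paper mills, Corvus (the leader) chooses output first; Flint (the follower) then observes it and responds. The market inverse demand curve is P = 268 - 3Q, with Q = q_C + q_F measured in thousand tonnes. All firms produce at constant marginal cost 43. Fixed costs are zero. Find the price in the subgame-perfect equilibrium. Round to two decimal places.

Solve by backward induction. Given q_C, the follower Flint maximises π_F = (268 - 3q_C - 3q_F)q_F - 43q_F.
∂π_F/∂q_F = 225 - 3q_C - 6q_F = 0 gives the reaction function q_F = (225 - 3q_C)/6.
Corvus substitutes q_F(q_C) into its own profit: π_C = q_C(268 - 3q_C - (225 - 3q_C)/2) - 43q_C = (311/2 - (3/2)q_C)q_C - 43q_C.
The leader's first-order condition 225/2 - 3q_C = 0 yields q_C = 75/2.
Then q_F = (225 - 3·(75/2))/6 = 75/4.
Total output Q = 225/4, so price P = 268 - 3·(225/4) = 397/4.

99.25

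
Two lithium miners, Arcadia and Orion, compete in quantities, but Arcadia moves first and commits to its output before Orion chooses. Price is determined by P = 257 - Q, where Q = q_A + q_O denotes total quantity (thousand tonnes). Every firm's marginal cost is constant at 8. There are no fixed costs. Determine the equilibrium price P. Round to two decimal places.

Solve by backward induction. Given q_A, the follower Orion maximises π_O = (257 - q_A - q_O)q_O - 8q_O.
Setting the follower's marginal profit to zero, 249 - q_A - 2q_O = 0, i.e. q_O = (249 - q_A)/2.
The leader anticipates this reaction. Substituting into P = 257 - Q gives P = 265/2 - (1/2)q_A, so π_A = (265/2 - (1/2)q_A)q_A - 8q_A.
The leader's first-order condition 249/2 - q_A = 0 yields q_A = 249/2.
Then q_O = (249 - 249/2)/2 = 249/4.
Total output Q = 747/4, so price P = 257 - 747/4 = 281/4.

70.25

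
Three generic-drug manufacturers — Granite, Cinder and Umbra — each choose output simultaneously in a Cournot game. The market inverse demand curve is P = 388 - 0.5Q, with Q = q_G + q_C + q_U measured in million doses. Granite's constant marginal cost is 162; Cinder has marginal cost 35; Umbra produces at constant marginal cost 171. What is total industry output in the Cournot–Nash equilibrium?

Granite's profit: π_G = (388 - 0.5Q)q_G - (162q_G). Setting ∂π_G/∂q_G = 0: 226 - q_G - (1/2)(q_C + q_U) = 0.
Cinder's first-order condition: 353 - q_C - (1/2)(q_G + q_U) = 0.
Umbra's first-order condition: 217 - q_U - (1/2)(q_G + q_C) = 0.
Summing all 3 equations gives 796 − 2Q = 0, hence Q = 398.
Back-substituting: q_G = (226 − 199)/(1/2) = 54, q_C = (353 − 199)/(1/2) = 308, q_U = (217 − 199)/(1/2) = 36.
Total output Q = 54 + 308 + 36 = 398.

398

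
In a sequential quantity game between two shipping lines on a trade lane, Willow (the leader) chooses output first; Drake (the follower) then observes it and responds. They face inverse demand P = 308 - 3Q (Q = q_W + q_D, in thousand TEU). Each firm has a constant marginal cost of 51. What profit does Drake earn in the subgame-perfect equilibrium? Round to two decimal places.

Solve by backward induction. Given q_W, the follower Drake maximises π_D = (308 - 3q_W - 3q_D)q_D - 51q_D.
Setting the follower's marginal profit to zero, 257 - 3q_W - 6q_D = 0, i.e. q_D = (257 - 3q_W)/6.
The leader anticipates this reaction. Substituting into P = 308 - 3Q gives P = 359/2 - (3/2)q_W, so π_W = (359/2 - (3/2)q_W)q_W - 51q_W.
Leader FOC: 257/2 - 3q_W = 0, so q_W = 257/6.
Then q_D = (257 - 3·(257/6))/6 = 257/12.
Price P = 308 - 3·(257/4) = 461/4.
Drake's profit: (461/4 - 51)·(257/12) = 1376.0208.

1376.02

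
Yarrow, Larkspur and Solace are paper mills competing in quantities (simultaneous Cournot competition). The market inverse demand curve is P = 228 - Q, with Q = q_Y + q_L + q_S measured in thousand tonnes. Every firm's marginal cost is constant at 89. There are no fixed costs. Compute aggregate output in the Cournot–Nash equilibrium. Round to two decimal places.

A representative firm's profit is π_i = q_i(228 - Q) - 89q_i.
Setting ∂π_i/∂q_i = 0 with rivals' quantities fixed: 139 - 2q_i - Σ_{j≠i} q_j = 0.
By symmetry each firm produces the same amount; substituting Σ_{j≠i} q_j = 2q_i yields q_i = 139/4.
Total output Q = 139/4 + 139/4 + 139/4 = 417/4.

104.25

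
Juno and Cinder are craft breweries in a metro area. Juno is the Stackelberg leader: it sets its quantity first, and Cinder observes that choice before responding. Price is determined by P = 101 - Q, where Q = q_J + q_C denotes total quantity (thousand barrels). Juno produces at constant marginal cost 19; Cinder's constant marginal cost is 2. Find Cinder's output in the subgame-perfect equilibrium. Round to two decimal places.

Solve by backward induction. Given q_J, the follower Cinder maximises π_C = (101 - q_J - q_C)q_C - 2q_C.
Follower FOC: 99 - q_J - 2q_C = 0, so q_C(q_J) = (99 - q_J)/2.
Juno substitutes q_C(q_J) into its own profit: π_J = q_J(101 - q_J - (99 - q_J)/2) - 19q_J = (103/2 - (1/2)q_J)q_J - 19q_J.
Maximising: ∂π_J/∂q_J = 65/2 - q_J = 0, giving q_J = 65/2.
Then q_C = (99 - 65/2)/2 = 133/4.

33.25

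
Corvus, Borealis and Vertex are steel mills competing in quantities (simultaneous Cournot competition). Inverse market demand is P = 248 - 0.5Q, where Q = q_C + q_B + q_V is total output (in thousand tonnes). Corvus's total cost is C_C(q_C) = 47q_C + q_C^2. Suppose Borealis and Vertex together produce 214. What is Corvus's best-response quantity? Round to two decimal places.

31.33

With rivals' combined output fixed at 214, Corvus's profit is π_C = (248 - (1/2)·214 - (1/2)q_C)q_C - (47q_C + q_C²) = (141 - (1/2)q_C)q_C - (47q_C + q_C²).
∂π_C/∂q_C = 94 - 3q_C = 0, so q_C = 94/3.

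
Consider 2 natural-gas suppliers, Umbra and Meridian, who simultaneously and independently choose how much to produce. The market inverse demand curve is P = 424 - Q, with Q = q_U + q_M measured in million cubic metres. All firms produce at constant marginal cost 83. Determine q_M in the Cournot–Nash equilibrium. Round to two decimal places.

113.67

Each firm earns π_i = (424 - Q)q_i - 83q_i.
First-order condition (treating rivals' output as given): 341 - 2q_i - q_j = 0.
With identical firms every q_j equals q_i, so q_j = q_i and 341 = 3q_i, giving q_i = 341/3.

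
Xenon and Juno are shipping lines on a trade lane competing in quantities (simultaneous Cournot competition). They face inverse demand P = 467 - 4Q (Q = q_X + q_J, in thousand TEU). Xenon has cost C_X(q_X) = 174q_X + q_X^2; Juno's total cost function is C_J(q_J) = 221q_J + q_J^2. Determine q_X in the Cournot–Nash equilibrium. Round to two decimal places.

23.17

Xenon's profit: π_X = (467 - 4Q)q_X - (174q_X + q_X²). Setting ∂π_X/∂q_X = 0: 293 - 10q_X - 4(q_J) = 0.
Juno's profit: π_J = (467 - 4Q)q_J - (221q_J + q_J²). Setting ∂π_J/∂q_J = 0: 246 - 10q_J - 4(q_X) = 0.
So q_X = (293 - 4q_J)/10 and q_J = (246 - 4q_X)/10.
Substituting one into the other gives q_X = 139/6 and q_J = 46/3.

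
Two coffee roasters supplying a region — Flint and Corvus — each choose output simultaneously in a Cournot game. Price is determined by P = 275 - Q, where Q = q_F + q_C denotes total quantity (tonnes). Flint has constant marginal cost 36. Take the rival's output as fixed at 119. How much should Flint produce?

With the rival's output fixed at 119, Flint's profit is π_F = (275 - 119 - q_F)q_F - (36q_F) = (156 - q_F)q_F - (36q_F).
∂π_F/∂q_F = 120 - 2q_F = 0, so q_F = 60.

60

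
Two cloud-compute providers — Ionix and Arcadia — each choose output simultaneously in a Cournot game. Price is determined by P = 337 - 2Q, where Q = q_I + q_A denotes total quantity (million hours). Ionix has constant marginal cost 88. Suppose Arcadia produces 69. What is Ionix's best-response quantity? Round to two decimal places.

With the rival's output fixed at 69, Ionix's profit is π_I = (337 - 2·69 - 2q_I)q_I - (88q_I) = (199 - 2q_I)q_I - (88q_I).
∂π_I/∂q_I = 111 - 4q_I = 0, so q_I = 111/4.

27.75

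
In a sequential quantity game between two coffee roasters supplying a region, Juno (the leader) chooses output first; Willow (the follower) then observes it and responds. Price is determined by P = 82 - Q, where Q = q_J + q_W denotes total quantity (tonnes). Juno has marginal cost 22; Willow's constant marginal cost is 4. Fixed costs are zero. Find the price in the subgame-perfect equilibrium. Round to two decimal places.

The follower Willow best-responds to any q_J: π_W = (82 - Q)q_W - 4q_W.
Follower FOC: 78 - q_J - 2q_W = 0, so q_W(q_J) = (78 - q_J)/2.
The leader anticipates this reaction. Substituting into P = 82 - Q gives P = 43 - (1/2)q_J, so π_J = (43 - (1/2)q_J)q_J - 22q_J.
The leader's first-order condition 21 - q_J = 0 yields q_J = 21.
Then q_W = (78 - 21)/2 = 57/2.
Total output Q = 99/2, so price P = 82 - 99/2 = 65/2.

32.50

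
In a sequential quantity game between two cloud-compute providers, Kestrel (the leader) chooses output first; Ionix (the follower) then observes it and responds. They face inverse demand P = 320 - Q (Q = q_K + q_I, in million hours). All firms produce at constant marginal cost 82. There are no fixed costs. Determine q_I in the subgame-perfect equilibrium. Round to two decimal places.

Solve by backward induction. Given q_K, the follower Ionix maximises π_I = (320 - q_K - q_I)q_I - 82q_I.
Follower FOC: 238 - q_K - 2q_I = 0, so q_I(q_K) = (238 - q_K)/2.
The leader anticipates this reaction. Substituting into P = 320 - Q gives P = 201 - (1/2)q_K, so π_K = (201 - (1/2)q_K)q_K - 82q_K.
The leader's first-order condition 119 - q_K = 0 yields q_K = 119.
Then q_I = (238 - 119)/2 = 119/2.

59.50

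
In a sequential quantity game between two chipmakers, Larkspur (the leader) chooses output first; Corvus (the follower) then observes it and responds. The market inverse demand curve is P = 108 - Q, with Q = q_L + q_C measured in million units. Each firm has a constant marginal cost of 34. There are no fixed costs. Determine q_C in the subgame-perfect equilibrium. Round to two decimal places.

The follower Corvus best-responds to any q_L: π_C = (108 - Q)q_C - 34q_C.
∂π_C/∂q_C = 74 - q_L - 2q_C = 0 gives the reaction function q_C = (74 - q_L)/2.
The leader anticipates this reaction. Substituting into P = 108 - Q gives P = 71 - (1/2)q_L, so π_L = (71 - (1/2)q_L)q_L - 34q_L.
Leader FOC: 37 - q_L = 0, so q_L = 37.
Then q_C = (74 - 37)/2 = 37/2.

18.50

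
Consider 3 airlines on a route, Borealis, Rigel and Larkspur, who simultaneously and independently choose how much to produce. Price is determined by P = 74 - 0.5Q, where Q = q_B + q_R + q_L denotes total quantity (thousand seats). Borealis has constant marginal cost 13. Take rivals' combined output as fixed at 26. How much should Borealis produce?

48

With rivals' combined output fixed at 26, Borealis's profit is π_B = (74 - (1/2)·26 - (1/2)q_B)q_B - (13q_B) = (61 - (1/2)q_B)q_B - (13q_B).
∂π_B/∂q_B = 48 - q_B = 0, so q_B = 48.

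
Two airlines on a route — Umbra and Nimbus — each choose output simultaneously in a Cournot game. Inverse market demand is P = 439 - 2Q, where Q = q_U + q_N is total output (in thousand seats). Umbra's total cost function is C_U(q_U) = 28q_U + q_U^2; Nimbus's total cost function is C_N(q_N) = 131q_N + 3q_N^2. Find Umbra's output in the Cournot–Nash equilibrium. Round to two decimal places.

Umbra's profit: π_U = (439 - 2Q)q_U - (28q_U + q_U²). Setting ∂π_U/∂q_U = 0: 411 - 6q_U - 2(q_N) = 0.
Nimbus's profit: π_N = (439 - 2Q)q_N - (131q_N + 3q_N²). Setting ∂π_N/∂q_N = 0: 308 - 10q_N - 2(q_U) = 0.
Best responses: q_U = (411 - 2q_N)/6, q_N = (308 - 2q_U)/10.
Solving the pair: q_U = 1747/28, q_N = 513/28.

62.39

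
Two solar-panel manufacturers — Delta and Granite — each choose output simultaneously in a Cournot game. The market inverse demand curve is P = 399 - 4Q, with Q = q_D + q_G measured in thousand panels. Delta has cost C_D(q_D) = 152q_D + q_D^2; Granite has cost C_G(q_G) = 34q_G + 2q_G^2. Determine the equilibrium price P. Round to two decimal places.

238.77

Delta's profit: π_D = (399 - 4Q)q_D - (152q_D + q_D²). Setting ∂π_D/∂q_D = 0: 247 - 10q_D - 4(q_G) = 0.
Granite's profit: π_G = (399 - 4Q)q_G - (34q_G + 2q_G²). Setting ∂π_G/∂q_G = 0: 365 - 12q_G - 4(q_D) = 0.
Best responses: q_D = (247 - 4q_G)/10, q_G = (365 - 4q_D)/12.
Solving the pair: q_D = 188/13, q_G = 1331/52.
Total output Q = 40.0577, so price P = 399 - 4·40.0577 = 238.7692.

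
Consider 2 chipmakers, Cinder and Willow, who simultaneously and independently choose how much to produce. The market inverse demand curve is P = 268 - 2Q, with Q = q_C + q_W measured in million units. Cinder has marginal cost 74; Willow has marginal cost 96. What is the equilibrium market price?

146

Cinder's profit: π_C = (268 - 2Q)q_C - (74q_C). Setting ∂π_C/∂q_C = 0: 194 - 4q_C - 2(q_W) = 0.
Willow's first-order condition: 172 - 4q_W - 2(q_C) = 0.
So q_C = (194 - 2q_W)/4 and q_W = (172 - 2q_C)/4.
Substituting one into the other gives q_C = 36 and q_W = 25.
Total output Q = 61, so price P = 268 - 2·61 = 146.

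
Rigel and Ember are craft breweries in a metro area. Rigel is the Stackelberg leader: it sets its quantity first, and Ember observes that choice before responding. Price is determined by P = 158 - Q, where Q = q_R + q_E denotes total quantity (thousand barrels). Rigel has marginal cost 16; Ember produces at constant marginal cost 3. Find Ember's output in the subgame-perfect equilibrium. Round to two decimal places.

Solve by backward induction. Given q_R, the follower Ember maximises π_E = (158 - q_R - q_E)q_E - 3q_E.
Setting the follower's marginal profit to zero, 155 - q_R - 2q_E = 0, i.e. q_E = (155 - q_R)/2.
The leader anticipates this reaction. Substituting into P = 158 - Q gives P = 161/2 - (1/2)q_R, so π_R = (161/2 - (1/2)q_R)q_R - 16q_R.
The leader's first-order condition 129/2 - q_R = 0 yields q_R = 129/2.
Then q_E = (155 - 129/2)/2 = 181/4.

45.25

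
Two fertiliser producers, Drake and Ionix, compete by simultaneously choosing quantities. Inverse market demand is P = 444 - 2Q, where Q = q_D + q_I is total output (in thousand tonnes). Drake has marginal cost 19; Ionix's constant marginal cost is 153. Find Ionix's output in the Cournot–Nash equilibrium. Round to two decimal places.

26.17

Drake's profit: π_D = (444 - 2Q)q_D - (19q_D). Setting ∂π_D/∂q_D = 0: 425 - 4q_D - 2(q_I) = 0.
Ionix's profit: π_I = (444 - 2Q)q_I - (153q_I). Setting ∂π_I/∂q_I = 0: 291 - 4q_I - 2(q_D) = 0.
Rearranging gives the reaction functions q_D = (425 - 2q_I)/4 and q_I = (291 - 2q_D)/4.
Substituting one into the other gives q_D = 559/6 and q_I = 157/6.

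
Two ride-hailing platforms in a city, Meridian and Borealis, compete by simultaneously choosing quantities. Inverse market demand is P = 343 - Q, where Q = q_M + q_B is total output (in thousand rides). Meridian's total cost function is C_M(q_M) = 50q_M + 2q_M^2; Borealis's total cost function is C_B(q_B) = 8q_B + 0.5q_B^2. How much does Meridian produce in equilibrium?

Meridian's profit: π_M = (343 - Q)q_M - (50q_M + 2q_M²). Setting ∂π_M/∂q_M = 0: 293 - 6q_M - (q_B) = 0.
Borealis's profit: π_B = (343 - Q)q_B - (8q_B + (1/2)q_B²). Setting ∂π_B/∂q_B = 0: 335 - 3q_B - (q_M) = 0.
Best responses: q_M = (293 - q_B)/6, q_B = (335 - q_M)/3.
Solving the pair: q_M = 32, q_B = 101.

32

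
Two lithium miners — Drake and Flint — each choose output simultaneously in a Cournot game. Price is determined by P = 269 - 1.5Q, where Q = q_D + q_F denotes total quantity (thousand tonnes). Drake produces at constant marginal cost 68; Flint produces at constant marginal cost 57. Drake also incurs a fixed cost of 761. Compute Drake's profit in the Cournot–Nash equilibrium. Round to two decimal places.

Drake's profit: π_D = (269 - 1.5Q)q_D - (68q_D). Setting ∂π_D/∂q_D = 0: 201 - 3q_D - (3/2)(q_F) = 0.
Flint's first-order condition: 212 - 3q_F - (3/2)(q_D) = 0.
Best responses: q_D = (201 - (3/2)q_F)/3, q_F = (212 - (3/2)q_D)/3.
Solving the pair: q_D = 380/9, q_F = 446/9.
Price P = 269 - (3/2)·(826/9) = 394/3.
Drake's profit: (394/3 - 68)·(380/9) - 761 = 1913.0741.

1913.07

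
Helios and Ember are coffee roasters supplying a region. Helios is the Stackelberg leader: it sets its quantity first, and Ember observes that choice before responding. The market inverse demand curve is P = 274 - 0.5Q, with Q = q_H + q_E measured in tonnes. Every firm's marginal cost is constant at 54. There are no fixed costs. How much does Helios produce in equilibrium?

The follower Ember best-responds to any q_H: π_E = (274 - 0.5Q)q_E - 54q_E.
∂π_E/∂q_E = 220 - (1/2)q_H - q_E = 0 gives the reaction function q_E = (220 - (1/2)q_H).
The leader anticipates this reaction. Substituting into P = 274 - 0.5Q gives P = 164 - (1/4)q_H, so π_H = (164 - (1/4)q_H)q_H - 54q_H.
Leader FOC: 110 - (1/2)q_H = 0, so q_H = 220.
Then q_E = (220 - (1/2)·220) = 110.

220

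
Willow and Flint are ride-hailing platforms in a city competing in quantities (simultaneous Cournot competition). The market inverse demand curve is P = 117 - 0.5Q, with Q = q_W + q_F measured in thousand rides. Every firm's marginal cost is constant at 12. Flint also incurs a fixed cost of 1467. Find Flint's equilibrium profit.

983

A representative firm's profit is π_i = q_i(117 - 0.5Q) - 12q_i.
Setting ∂π_i/∂q_i = 0 with rivals' quantities fixed: 105 - q_i - (1/2)q_j = 0.
By symmetry each firm produces the same amount; substituting q_j = q_i yields q_i = 105/(3/2) = 70.
Price P = 117 - (1/2)·140 = 47.
Flint's profit: (47 - 12)·70 - 1467 = 983.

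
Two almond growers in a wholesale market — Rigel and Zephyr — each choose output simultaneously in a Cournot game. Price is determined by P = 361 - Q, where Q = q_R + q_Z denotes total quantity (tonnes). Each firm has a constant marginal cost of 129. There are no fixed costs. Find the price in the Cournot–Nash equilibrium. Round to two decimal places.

206.33

A representative firm's profit is π_i = q_i(361 - Q) - 129q_i.
First-order condition (treating rivals' output as given): 232 - 2q_i - q_j = 0.
With identical firms every q_j equals q_i, so q_j = q_i and 232 = 3q_i, giving q_i = 232/3.
Total output Q = 464/3, so price P = 361 - 464/3 = 619/3.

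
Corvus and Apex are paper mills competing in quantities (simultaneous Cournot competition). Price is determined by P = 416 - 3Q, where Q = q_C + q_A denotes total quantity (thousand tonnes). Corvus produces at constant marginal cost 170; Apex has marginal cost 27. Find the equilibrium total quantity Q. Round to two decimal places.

70.56

Corvus's profit: π_C = (416 - 3Q)q_C - (170q_C). Setting ∂π_C/∂q_C = 0: 246 - 6q_C - 3(q_A) = 0.
Apex's first-order condition: 389 - 6q_A - 3(q_C) = 0.
So q_C = (246 - 3q_A)/6 and q_A = (389 - 3q_C)/6.
Substituting one into the other gives q_C = 103/9 and q_A = 532/9.
Total output Q = 103/9 + 532/9 = 635/9.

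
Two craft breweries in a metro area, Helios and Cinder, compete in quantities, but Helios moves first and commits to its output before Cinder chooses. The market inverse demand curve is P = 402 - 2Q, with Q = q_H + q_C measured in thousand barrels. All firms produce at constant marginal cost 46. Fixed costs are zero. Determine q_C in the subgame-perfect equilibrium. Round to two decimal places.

44.50

The follower Cinder best-responds to any q_H: π_C = (402 - 2Q)q_C - 46q_C.
Setting the follower's marginal profit to zero, 356 - 2q_H - 4q_C = 0, i.e. q_C = (356 - 2q_H)/4.
The leader anticipates this reaction. Substituting into P = 402 - 2Q gives P = 224 - q_H, so π_H = (224 - q_H)q_H - 46q_H.
Maximising: ∂π_H/∂q_H = 178 - 2q_H = 0, giving q_H = 89.
Then q_C = (356 - 2·89)/4 = 89/2.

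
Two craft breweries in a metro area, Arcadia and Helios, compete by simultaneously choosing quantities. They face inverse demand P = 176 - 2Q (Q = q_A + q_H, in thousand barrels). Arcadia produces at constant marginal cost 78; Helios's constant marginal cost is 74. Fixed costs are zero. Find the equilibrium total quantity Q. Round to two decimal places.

Arcadia's profit: π_A = (176 - 2Q)q_A - (78q_A). Setting ∂π_A/∂q_A = 0: 98 - 4q_A - 2(q_H) = 0.
Helios's profit: π_H = (176 - 2Q)q_H - (74q_H). Setting ∂π_H/∂q_H = 0: 102 - 4q_H - 2(q_A) = 0.
So q_A = (98 - 2q_H)/4 and q_H = (102 - 2q_A)/4.
Substituting one into the other gives q_A = 47/3 and q_H = 53/3.
Total output Q = 47/3 + 53/3 = 100/3.

33.33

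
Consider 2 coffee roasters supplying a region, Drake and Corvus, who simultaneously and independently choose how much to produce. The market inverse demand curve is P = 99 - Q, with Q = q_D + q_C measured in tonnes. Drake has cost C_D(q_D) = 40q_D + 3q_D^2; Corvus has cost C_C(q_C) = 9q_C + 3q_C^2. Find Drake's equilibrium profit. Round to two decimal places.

Drake's profit: π_D = (99 - Q)q_D - (40q_D + 3q_D²). Setting ∂π_D/∂q_D = 0: 59 - 8q_D - (q_C) = 0.
Corvus's profit: π_C = (99 - Q)q_C - (9q_C + 3q_C²). Setting ∂π_C/∂q_C = 0: 90 - 8q_C - (q_D) = 0.
Best responses: q_D = (59 - q_C)/8, q_C = (90 - q_D)/8.
Substituting one into the other gives q_D = 382/63 and q_C = 661/63.
Price P = 99 - 149/9 = 742/9.
Drake's profit: (742/9)·(382/63) - 40·(382/63) - 3(382/63)² = 147.0637.

147.06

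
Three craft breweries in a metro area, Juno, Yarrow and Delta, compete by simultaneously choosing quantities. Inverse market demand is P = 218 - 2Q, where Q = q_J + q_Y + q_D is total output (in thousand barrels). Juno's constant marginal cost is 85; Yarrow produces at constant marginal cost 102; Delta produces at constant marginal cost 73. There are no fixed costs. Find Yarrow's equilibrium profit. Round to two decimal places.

153.13

Juno's profit: π_J = (218 - 2Q)q_J - (85q_J). Setting ∂π_J/∂q_J = 0: 133 - 4q_J - 2(q_Y + q_D) = 0.
Yarrow's profit: π_Y = (218 - 2Q)q_Y - (102q_Y). Setting ∂π_Y/∂q_Y = 0: 116 - 4q_Y - 2(q_J + q_D) = 0.
Delta's first-order condition: 145 - 4q_D - 2(q_J + q_Y) = 0.
Adding the 3 conditions: 394 − 4Q − 4Q = 0, i.e. Q = 197/4.
Back-substituting: q_J = (133 − 197/2)/2 = 69/4, q_Y = (116 − 197/2)/2 = 35/4, q_D = (145 − 197/2)/2 = 93/4.
Price P = 218 - 2·(197/4) = 239/2.
Yarrow's profit: (239/2 - 102)·(35/4) = 1225/8.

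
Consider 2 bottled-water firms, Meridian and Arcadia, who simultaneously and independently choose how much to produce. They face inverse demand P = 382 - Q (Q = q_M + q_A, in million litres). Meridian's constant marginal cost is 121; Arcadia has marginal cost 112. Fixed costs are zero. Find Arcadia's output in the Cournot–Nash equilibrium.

Meridian's profit: π_M = (382 - Q)q_M - (121q_M). Setting ∂π_M/∂q_M = 0: 261 - 2q_M - (q_A) = 0.
Arcadia's first-order condition: 270 - 2q_A - (q_M) = 0.
Rearranging gives the reaction functions q_M = (261 - q_A)/2 and q_A = (270 - q_M)/2.
Substituting one into the other gives q_M = 84 and q_A = 93.

93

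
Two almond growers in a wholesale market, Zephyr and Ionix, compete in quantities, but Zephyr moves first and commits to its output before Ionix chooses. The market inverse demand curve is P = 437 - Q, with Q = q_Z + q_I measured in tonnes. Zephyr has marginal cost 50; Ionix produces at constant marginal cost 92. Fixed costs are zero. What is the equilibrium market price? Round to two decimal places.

157.25

Solve by backward induction. Given q_Z, the follower Ionix maximises π_I = (437 - q_Z - q_I)q_I - 92q_I.
Follower FOC: 345 - q_Z - 2q_I = 0, so q_I(q_Z) = (345 - q_Z)/2.
The leader anticipates this reaction. Substituting into P = 437 - Q gives P = 529/2 - (1/2)q_Z, so π_Z = (529/2 - (1/2)q_Z)q_Z - 50q_Z.
The leader's first-order condition 429/2 - q_Z = 0 yields q_Z = 429/2.
Then q_I = (345 - 429/2)/2 = 261/4.
Total output Q = 1119/4, so price P = 437 - 1119/4 = 629/4.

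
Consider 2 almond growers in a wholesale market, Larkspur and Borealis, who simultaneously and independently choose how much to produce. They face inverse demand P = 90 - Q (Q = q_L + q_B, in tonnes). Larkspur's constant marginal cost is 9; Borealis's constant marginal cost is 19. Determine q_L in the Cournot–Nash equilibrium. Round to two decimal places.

Larkspur's profit: π_L = (90 - Q)q_L - (9q_L). Setting ∂π_L/∂q_L = 0: 81 - 2q_L - (q_B) = 0.
Borealis's first-order condition: 71 - 2q_B - (q_L) = 0.
So q_L = (81 - q_B)/2 and q_B = (71 - q_L)/2.
Solving the pair: q_L = 91/3, q_B = 61/3.

30.33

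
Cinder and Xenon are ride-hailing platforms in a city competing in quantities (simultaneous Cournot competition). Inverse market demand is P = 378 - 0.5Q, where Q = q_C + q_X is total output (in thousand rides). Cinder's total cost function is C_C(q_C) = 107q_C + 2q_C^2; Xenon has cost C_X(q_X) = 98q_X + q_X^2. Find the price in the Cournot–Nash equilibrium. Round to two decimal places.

312.32

Cinder's profit: π_C = (378 - 0.5Q)q_C - (107q_C + 2q_C²). Setting ∂π_C/∂q_C = 0: 271 - 5q_C - (1/2)(q_X) = 0.
Xenon's first-order condition: 280 - 3q_X - (1/2)(q_C) = 0.
Rearranging gives the reaction functions q_C = (271 - (1/2)q_X)/5 and q_X = (280 - (1/2)q_C)/3.
Solving the pair: q_C = 45.6271, q_X = 85.7288.
Total output Q = 131.3559, so price P = 378 - (1/2)·131.3559 = 312.3220.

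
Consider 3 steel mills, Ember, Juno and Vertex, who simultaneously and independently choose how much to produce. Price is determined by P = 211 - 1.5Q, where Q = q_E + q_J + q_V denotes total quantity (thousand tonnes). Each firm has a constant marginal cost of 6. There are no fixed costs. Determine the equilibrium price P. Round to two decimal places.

57.25

A representative firm's profit is π_i = q_i(211 - 1.5Q) - 6q_i.
First-order condition (treating rivals' output as given): 205 - 3q_i - (3/2)·Σ_{j≠i} q_j = 0.
With identical firms every q_j equals q_i, so Σ_{j≠i} q_j = 2q_i and 205 = 6q_i, giving q_i = 205/6.
Total output Q = 205/2, so price P = 211 - (3/2)·(205/2) = 229/4.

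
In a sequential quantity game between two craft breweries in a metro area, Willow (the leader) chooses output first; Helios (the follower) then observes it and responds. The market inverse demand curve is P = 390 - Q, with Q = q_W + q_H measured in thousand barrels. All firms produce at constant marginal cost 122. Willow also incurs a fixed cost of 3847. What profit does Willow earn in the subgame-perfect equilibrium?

Solve by backward induction. Given q_W, the follower Helios maximises π_H = (390 - q_W - q_H)q_H - 122q_H.
Setting the follower's marginal profit to zero, 268 - q_W - 2q_H = 0, i.e. q_H = (268 - q_W)/2.
The leader anticipates this reaction. Substituting into P = 390 - Q gives P = 256 - (1/2)q_W, so π_W = (256 - (1/2)q_W)q_W - 122q_W.
Leader FOC: 134 - q_W = 0, so q_W = 134.
Then q_H = (268 - 134)/2 = 67.
Price P = 390 - 201 = 189.
Willow's profit: (189 - 122)·134 - 3847 = 5131.

5131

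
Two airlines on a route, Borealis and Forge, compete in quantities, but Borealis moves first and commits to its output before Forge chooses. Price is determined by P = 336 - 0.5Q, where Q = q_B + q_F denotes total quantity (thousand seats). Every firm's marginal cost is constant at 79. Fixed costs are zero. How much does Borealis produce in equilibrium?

257

The follower Forge best-responds to any q_B: π_F = (336 - 0.5Q)q_F - 79q_F.
Setting the follower's marginal profit to zero, 257 - (1/2)q_B - q_F = 0, i.e. q_F = (257 - (1/2)q_B).
The leader anticipates this reaction. Substituting into P = 336 - 0.5Q gives P = 415/2 - (1/4)q_B, so π_B = (415/2 - (1/4)q_B)q_B - 79q_B.
Maximising: ∂π_B/∂q_B = 257/2 - (1/2)q_B = 0, giving q_B = 257.
Then q_F = (257 - (1/2)·257) = 257/2.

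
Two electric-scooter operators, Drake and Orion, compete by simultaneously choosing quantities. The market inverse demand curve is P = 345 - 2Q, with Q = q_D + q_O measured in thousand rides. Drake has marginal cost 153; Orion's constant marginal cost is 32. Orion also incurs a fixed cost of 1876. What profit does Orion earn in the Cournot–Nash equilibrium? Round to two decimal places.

8588.22

Drake's profit: π_D = (345 - 2Q)q_D - (153q_D). Setting ∂π_D/∂q_D = 0: 192 - 4q_D - 2(q_O) = 0.
Orion's profit: π_O = (345 - 2Q)q_O - (32q_O). Setting ∂π_O/∂q_O = 0: 313 - 4q_O - 2(q_D) = 0.
Best responses: q_D = (192 - 2q_O)/4, q_O = (313 - 2q_D)/4.
Substituting one into the other gives q_D = 71/6 and q_O = 217/3.
Price P = 345 - 2·(505/6) = 530/3.
Orion's profit: (530/3 - 32)·(217/3) - 1876 = 8588.2222.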